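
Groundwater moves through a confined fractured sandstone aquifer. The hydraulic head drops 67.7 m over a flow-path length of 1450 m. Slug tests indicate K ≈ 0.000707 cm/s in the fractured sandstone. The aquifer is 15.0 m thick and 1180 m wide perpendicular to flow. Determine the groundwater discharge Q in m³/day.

Convert K: 0.000707 cm/s × 864 = 0.6108 m/day.
Cross-sectional area A = 1180 × 15.0 = 17700 m².
Hydraulic gradient i = Δh / L = 67.7 / 1450 = 0.04669.
Darcy's law: Q = K · A · i = 0.6108 × 17700 × 0.04669 = 504.8 m³/day.

505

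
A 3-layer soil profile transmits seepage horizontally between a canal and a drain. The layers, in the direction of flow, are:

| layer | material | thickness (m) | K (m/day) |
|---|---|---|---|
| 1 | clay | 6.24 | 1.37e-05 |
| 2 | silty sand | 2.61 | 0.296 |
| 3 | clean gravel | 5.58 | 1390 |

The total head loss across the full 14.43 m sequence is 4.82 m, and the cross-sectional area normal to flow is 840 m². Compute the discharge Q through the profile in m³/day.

Flow is perpendicular to layering, so the layers act in series and the equivalent K is the thickness-weighted harmonic mean.
Total thickness L = 6.24 + 2.61 + 5.58 = 14.43 m.
Σ(b_i/K_i) = 6.24/1.37e-05 + 2.61/0.296 + 5.58/1390 = 4.555e+05 d.
K_eq = L / Σ(b_i/K_i) = 14.43 / 4.555e+05 = 3.168e-05 m/day.
Q = K_eq · A · (Δh/L) = 3.168e-05 × 840 × (4.82/14.43) = 0.008889 m³/day.

0.00889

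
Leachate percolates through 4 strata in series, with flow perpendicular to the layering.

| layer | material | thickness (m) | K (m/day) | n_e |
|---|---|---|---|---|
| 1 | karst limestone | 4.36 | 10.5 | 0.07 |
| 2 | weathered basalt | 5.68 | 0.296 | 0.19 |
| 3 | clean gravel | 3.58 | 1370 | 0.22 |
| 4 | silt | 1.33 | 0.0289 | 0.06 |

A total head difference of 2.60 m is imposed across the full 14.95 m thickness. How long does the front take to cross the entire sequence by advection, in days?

56.8

With flow normal to the layers, continuity requires the same specific discharge q through every layer.
Σ(b_i/K_i) = 4.36/10.5 + 5.68/0.296 + 3.58/1370 + 1.33/0.0289 = 65.63 d.
q = Δh / Σ(b_i/K_i) = 2.60 / 65.63 = 0.03962 m/day.
In each layer the seepage velocity is v_i = q/n_i, so the layer transit time is t_i = b_i·n_i / q:
  layer 1 (karst limestone): t_1 = 4.36 × 0.07 / 0.03962 = 7.704 d
  layer 2 (weathered basalt): t_2 = 5.68 × 0.19 / 0.03962 = 27.24 d
  layer 3 (clean gravel): t_3 = 3.58 × 0.22 / 0.03962 = 19.88 d
  layer 4 (silt): t_4 = 1.33 × 0.06 / 0.03962 = 2.014 d
Total t = Σ t_i = 56.84 days.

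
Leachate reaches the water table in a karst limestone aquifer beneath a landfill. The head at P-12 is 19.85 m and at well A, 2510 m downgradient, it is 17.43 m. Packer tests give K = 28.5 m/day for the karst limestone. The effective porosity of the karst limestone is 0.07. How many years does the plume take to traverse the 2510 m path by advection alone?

Hydraulic gradient i = (19.85 − 17.43) / 2510 = 2.42 / 2510 = 0.0009641.
Darcy flux q = K · i = 28.50 × 0.0009641 = 0.02748 m/day.
Seepage velocity v = q / n_e = 0.02748 / 0.07 = 0.3925 m/day.
Travel time t = L / v = 2510 / 0.3925 = 6394 days = 17.51 years.

17.5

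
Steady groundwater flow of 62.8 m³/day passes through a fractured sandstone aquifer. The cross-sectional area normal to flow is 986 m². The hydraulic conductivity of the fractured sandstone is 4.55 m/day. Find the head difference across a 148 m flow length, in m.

2.07

From Q = K·A·i, i = Q / (K·A) = 62.8 / (4.550 × 986.0) = 0.01400.
Head loss Δh = i · L = 0.01400 × 148 = 2.072 m.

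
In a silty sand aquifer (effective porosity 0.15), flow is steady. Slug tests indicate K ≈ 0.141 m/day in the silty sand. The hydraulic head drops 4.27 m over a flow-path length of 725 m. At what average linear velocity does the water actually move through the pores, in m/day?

0.00554

Hydraulic gradient i = Δh / L = 4.27 / 725 = 0.005890.
Darcy flux q = K · i = 0.1410 × 0.005890 = 0.0008304 m/day.
Seepage velocity v = q / n_e = 0.0008304 / 0.15 = 0.005536 m/day.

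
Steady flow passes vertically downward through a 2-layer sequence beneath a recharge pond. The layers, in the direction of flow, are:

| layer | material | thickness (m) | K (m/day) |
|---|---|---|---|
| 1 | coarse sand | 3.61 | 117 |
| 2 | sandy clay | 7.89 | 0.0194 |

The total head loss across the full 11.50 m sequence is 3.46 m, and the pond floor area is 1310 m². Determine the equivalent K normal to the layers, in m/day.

Flow is perpendicular to layering, so the layers act in series and the equivalent K is the thickness-weighted harmonic mean.
Total thickness L = 3.61 + 7.89 = 11.50 m.
Σ(b_i/K_i) = 3.61/117 + 7.89/0.0194 = 406.7 d.
K_eq = L / Σ(b_i/K_i) = 11.50 / 406.7 = 0.02827 m/day.

0.0283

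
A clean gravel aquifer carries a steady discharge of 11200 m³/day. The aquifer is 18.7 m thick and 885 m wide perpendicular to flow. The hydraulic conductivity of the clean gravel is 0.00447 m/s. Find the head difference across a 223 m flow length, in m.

Convert K: 0.00447 m/s × 86400 = 386.2 m/day.
Cross-sectional area A = 885 × 18.7 = 16550 m².
From Q = K·A·i, i = Q / (K·A) = 11200 / (386.2 × 16550) = 0.001752.
Head loss Δh = i · L = 0.001752 × 223 = 0.3908 m.

0.391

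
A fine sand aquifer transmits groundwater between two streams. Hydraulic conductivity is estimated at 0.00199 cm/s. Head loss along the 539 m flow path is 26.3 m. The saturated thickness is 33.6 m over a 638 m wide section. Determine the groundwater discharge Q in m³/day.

1800

Convert K: 0.00199 cm/s × 864 = 1.719 m/day.
Cross-sectional area A = 638 × 33.6 = 21437 m².
Hydraulic gradient i = Δh / L = 26.3 / 539 = 0.04879.
Darcy's law: Q = K · A · i = 1.719 × 21437 × 0.04879 = 1798 m³/day.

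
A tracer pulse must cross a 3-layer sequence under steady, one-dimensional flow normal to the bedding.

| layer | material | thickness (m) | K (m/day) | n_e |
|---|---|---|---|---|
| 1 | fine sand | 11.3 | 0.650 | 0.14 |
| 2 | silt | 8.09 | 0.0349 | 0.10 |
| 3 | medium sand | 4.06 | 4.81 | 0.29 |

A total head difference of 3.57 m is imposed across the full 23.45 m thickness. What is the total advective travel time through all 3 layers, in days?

With flow normal to the layers, continuity requires the same specific discharge q through every layer.
Σ(b_i/K_i) = 11.3/0.650 + 8.09/0.0349 + 4.06/4.81 = 250.0 d.
q = Δh / Σ(b_i/K_i) = 3.57 / 250.0 = 0.01428 m/day.
In each layer the seepage velocity is v_i = q/n_i, so the layer transit time is t_i = b_i·n_i / q:
  layer 1 (fine sand): t_1 = 11.3 × 0.14 / 0.01428 = 110.8 d
  layer 2 (silt): t_2 = 8.09 × 0.10 / 0.01428 = 56.66 d
  layer 3 (medium sand): t_3 = 4.06 × 0.29 / 0.01428 = 82.46 d
Total t = Σ t_i = 249.9 days.

250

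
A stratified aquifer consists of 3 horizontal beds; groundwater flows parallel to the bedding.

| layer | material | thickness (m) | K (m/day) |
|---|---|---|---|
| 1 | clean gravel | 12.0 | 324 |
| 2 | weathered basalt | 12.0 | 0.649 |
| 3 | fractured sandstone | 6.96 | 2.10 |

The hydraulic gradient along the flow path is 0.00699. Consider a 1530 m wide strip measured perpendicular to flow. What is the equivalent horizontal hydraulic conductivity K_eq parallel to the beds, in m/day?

Flow is parallel to layering, so each bed carries its own Darcy discharge and the transmissivities add.
Σ(K_i·b_i) = 324×12.0 + 0.649×12.0 + 2.10×6.96 = 3910 m²/day.
Total thickness b = 30.96 m, so K_eq = Σ(K_i·b_i)/b = 126.3 m/day.

126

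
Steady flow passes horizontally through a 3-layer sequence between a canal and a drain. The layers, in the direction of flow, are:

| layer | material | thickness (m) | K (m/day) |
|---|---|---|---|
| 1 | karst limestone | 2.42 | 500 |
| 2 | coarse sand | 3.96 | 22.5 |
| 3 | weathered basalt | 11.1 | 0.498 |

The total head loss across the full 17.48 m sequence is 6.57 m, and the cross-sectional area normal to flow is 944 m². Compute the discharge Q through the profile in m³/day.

276

Flow is perpendicular to layering, so the layers act in series and the equivalent K is the thickness-weighted harmonic mean.
Total thickness L = 2.42 + 3.96 + 11.1 = 17.48 m.
Σ(b_i/K_i) = 2.42/500 + 3.96/22.5 + 11.1/0.498 = 22.47 d.
K_eq = L / Σ(b_i/K_i) = 17.48 / 22.47 = 0.7779 m/day.
Q = K_eq · A · (Δh/L) = 0.7779 × 944 × (6.57/17.48) = 276.0 m³/day.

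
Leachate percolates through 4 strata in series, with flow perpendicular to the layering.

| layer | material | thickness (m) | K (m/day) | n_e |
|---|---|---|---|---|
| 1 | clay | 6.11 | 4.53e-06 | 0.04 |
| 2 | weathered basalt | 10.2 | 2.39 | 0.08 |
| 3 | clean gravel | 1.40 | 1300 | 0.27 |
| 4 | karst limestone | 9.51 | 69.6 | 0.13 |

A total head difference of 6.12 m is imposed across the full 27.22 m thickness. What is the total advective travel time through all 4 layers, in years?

With flow normal to the layers, continuity requires the same specific discharge q through every layer.
Σ(b_i/K_i) = 6.11/4.53e-06 + 10.2/2.39 + 1.40/1300 + 9.51/69.6 = 1.349e+06 d.
q = Δh / Σ(b_i/K_i) = 6.12 / 1.349e+06 = 4.537e-06 m/day.
In each layer the seepage velocity is v_i = q/n_i, so the layer transit time is t_i = b_i·n_i / q:
  layer 1 (clay): t_1 = 6.11 × 0.04 / 4.537e-06 = 53863 d
  layer 2 (weathered basalt): t_2 = 10.2 × 0.08 / 4.537e-06 = 1.798e+05 d
  layer 3 (clean gravel): t_3 = 1.40 × 0.27 / 4.537e-06 = 83308 d
  layer 4 (karst limestone): t_4 = 9.51 × 0.13 / 4.537e-06 = 2.725e+05 d
Total t = Σ t_i = 5.895e+05 days = 1614 years.

1610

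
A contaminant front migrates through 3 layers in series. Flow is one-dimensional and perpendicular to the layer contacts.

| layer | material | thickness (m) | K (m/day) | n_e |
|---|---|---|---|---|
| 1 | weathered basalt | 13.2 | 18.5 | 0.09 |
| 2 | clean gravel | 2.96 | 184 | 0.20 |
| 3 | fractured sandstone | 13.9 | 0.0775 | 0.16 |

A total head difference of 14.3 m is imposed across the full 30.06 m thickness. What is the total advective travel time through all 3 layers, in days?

With flow normal to the layers, continuity requires the same specific discharge q through every layer.
Σ(b_i/K_i) = 13.2/18.5 + 2.96/184 + 13.9/0.0775 = 180.1 d.
q = Δh / Σ(b_i/K_i) = 14.3 / 180.1 = 0.07941 m/day.
In each layer the seepage velocity is v_i = q/n_i, so the layer transit time is t_i = b_i·n_i / q:
  layer 1 (weathered basalt): t_1 = 13.2 × 0.09 / 0.07941 = 14.96 d
  layer 2 (clean gravel): t_2 = 2.96 × 0.20 / 0.07941 = 7.455 d
  layer 3 (fractured sandstone): t_3 = 13.9 × 0.16 / 0.07941 = 28.01 d
Total t = Σ t_i = 50.42 days.

50.4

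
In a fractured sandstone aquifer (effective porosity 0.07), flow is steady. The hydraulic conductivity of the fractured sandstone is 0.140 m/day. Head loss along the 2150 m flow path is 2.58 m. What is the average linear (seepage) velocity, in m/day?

0.00240

Hydraulic gradient i = Δh / L = 2.58 / 2150 = 0.001200.
Darcy flux q = K · i = 0.1400 × 0.001200 = 0.0001680 m/day.
Seepage velocity v = q / n_e = 0.0001680 / 0.07 = 0.002400 m/day.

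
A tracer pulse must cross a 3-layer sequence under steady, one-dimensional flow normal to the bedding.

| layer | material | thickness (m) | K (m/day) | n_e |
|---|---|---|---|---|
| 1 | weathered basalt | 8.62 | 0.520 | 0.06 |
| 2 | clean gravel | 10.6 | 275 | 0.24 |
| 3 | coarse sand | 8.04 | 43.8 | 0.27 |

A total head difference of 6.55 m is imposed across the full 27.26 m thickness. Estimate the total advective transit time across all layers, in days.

13.4

With flow normal to the layers, continuity requires the same specific discharge q through every layer.
Σ(b_i/K_i) = 8.62/0.520 + 10.6/275 + 8.04/43.8 = 16.80 d.
q = Δh / Σ(b_i/K_i) = 6.55 / 16.80 = 0.3899 m/day.
In each layer the seepage velocity is v_i = q/n_i, so the layer transit time is t_i = b_i·n_i / q:
  layer 1 (weathered basalt): t_1 = 8.62 × 0.06 / 0.3899 = 1.326 d
  layer 2 (clean gravel): t_2 = 10.6 × 0.24 / 0.3899 = 6.525 d
  layer 3 (coarse sand): t_3 = 8.04 × 0.27 / 0.3899 = 5.568 d
Total t = Σ t_i = 13.42 days.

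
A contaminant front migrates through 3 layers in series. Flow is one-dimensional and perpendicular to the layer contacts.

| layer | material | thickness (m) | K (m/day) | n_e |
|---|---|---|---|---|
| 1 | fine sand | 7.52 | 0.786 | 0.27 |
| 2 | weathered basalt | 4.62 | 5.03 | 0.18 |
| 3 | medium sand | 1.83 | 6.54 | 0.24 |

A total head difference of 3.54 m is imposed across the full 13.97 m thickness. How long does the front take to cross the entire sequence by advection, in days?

With flow normal to the layers, continuity requires the same specific discharge q through every layer.
Σ(b_i/K_i) = 7.52/0.786 + 4.62/5.03 + 1.83/6.54 = 10.77 d.
q = Δh / Σ(b_i/K_i) = 3.54 / 10.77 = 0.3288 m/day.
In each layer the seepage velocity is v_i = q/n_i, so the layer transit time is t_i = b_i·n_i / q:
  layer 1 (fine sand): t_1 = 7.52 × 0.27 / 0.3288 = 6.175 d
  layer 2 (weathered basalt): t_2 = 4.62 × 0.18 / 0.3288 = 2.529 d
  layer 3 (medium sand): t_3 = 1.83 × 0.24 / 0.3288 = 1.336 d
Total t = Σ t_i = 10.04 days.

10.0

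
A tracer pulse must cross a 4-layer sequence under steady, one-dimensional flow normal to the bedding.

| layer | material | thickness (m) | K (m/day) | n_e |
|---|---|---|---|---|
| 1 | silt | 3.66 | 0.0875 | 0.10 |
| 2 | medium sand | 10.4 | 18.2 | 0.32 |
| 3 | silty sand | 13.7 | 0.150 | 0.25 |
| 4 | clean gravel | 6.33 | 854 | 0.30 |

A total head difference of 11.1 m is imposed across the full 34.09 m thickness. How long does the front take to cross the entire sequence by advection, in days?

109

With flow normal to the layers, continuity requires the same specific discharge q through every layer.
Σ(b_i/K_i) = 3.66/0.0875 + 10.4/18.2 + 13.7/0.150 + 6.33/854 = 133.7 d.
q = Δh / Σ(b_i/K_i) = 11.1 / 133.7 = 0.08300 m/day.
In each layer the seepage velocity is v_i = q/n_i, so the layer transit time is t_i = b_i·n_i / q:
  layer 1 (silt): t_1 = 3.66 × 0.10 / 0.08300 = 4.410 d
  layer 2 (medium sand): t_2 = 10.4 × 0.32 / 0.08300 = 40.10 d
  layer 3 (silty sand): t_3 = 13.7 × 0.25 / 0.08300 = 41.27 d
  layer 4 (clean gravel): t_4 = 6.33 × 0.30 / 0.08300 = 22.88 d
Total t = Σ t_i = 108.7 days.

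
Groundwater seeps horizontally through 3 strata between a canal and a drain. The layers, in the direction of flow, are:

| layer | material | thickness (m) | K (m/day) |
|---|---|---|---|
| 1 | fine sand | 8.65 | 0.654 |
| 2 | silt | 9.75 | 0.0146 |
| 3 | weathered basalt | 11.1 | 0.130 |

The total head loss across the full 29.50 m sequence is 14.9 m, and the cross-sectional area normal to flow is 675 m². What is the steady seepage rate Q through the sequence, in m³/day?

Flow is perpendicular to layering, so the layers act in series and the equivalent K is the thickness-weighted harmonic mean.
Total thickness L = 8.65 + 9.75 + 11.1 = 29.50 m.
Σ(b_i/K_i) = 8.65/0.654 + 9.75/0.0146 + 11.1/0.130 = 766.4 d.
K_eq = L / Σ(b_i/K_i) = 29.50 / 766.4 = 0.03849 m/day.
Q = K_eq · A · (Δh/L) = 0.03849 × 675 × (14.9/29.50) = 13.12 m³/day.

13.1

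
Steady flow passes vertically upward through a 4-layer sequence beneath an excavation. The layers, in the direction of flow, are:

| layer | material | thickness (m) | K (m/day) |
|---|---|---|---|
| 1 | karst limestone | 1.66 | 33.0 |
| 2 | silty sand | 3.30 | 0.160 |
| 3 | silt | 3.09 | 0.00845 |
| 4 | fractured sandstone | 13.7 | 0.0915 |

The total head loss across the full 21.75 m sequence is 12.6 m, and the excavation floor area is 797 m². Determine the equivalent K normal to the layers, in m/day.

Flow is perpendicular to layering, so the layers act in series and the equivalent K is the thickness-weighted harmonic mean.
Total thickness L = 1.66 + 3.30 + 3.09 + 13.7 = 21.75 m.
Σ(b_i/K_i) = 1.66/33.0 + 3.30/0.160 + 3.09/0.00845 + 13.7/0.0915 = 536.1 d.
K_eq = L / Σ(b_i/K_i) = 21.75 / 536.1 = 0.04057 m/day.

0.0406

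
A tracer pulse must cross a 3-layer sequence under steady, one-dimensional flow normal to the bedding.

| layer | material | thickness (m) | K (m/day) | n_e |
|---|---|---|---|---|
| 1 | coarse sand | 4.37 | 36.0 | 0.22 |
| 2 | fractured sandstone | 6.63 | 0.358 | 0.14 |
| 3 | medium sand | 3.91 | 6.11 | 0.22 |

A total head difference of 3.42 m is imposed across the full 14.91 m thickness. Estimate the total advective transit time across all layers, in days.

15.5

With flow normal to the layers, continuity requires the same specific discharge q through every layer.
Σ(b_i/K_i) = 4.37/36.0 + 6.63/0.358 + 3.91/6.11 = 19.28 d.
q = Δh / Σ(b_i/K_i) = 3.42 / 19.28 = 0.1774 m/day.
In each layer the seepage velocity is v_i = q/n_i, so the layer transit time is t_i = b_i·n_i / q:
  layer 1 (coarse sand): t_1 = 4.37 × 0.22 / 0.1774 = 5.420 d
  layer 2 (fractured sandstone): t_2 = 6.63 × 0.14 / 0.1774 = 5.233 d
  layer 3 (medium sand): t_3 = 3.91 × 0.22 / 0.1774 = 4.850 d
Total t = Σ t_i = 15.50 days.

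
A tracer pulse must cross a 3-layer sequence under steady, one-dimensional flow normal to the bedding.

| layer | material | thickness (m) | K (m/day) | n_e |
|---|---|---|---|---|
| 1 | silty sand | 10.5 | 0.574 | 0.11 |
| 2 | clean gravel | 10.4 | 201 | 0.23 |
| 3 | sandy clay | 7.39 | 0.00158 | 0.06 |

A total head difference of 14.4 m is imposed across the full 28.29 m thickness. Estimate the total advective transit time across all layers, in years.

3.56

With flow normal to the layers, continuity requires the same specific discharge q through every layer.
Σ(b_i/K_i) = 10.5/0.574 + 10.4/201 + 7.39/0.00158 = 4696 d.
q = Δh / Σ(b_i/K_i) = 14.4 / 4696 = 0.003067 m/day.
In each layer the seepage velocity is v_i = q/n_i, so the layer transit time is t_i = b_i·n_i / q:
  layer 1 (silty sand): t_1 = 10.5 × 0.11 / 0.003067 = 376.6 d
  layer 2 (clean gravel): t_2 = 10.4 × 0.23 / 0.003067 = 780.0 d
  layer 3 (sandy clay): t_3 = 7.39 × 0.06 / 0.003067 = 144.6 d
Total t = Σ t_i = 1301 days = 3.562 years.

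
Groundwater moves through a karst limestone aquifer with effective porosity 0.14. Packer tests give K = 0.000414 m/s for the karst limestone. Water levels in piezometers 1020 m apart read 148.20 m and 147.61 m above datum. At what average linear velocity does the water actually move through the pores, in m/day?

Convert K: 0.000414 m/s × 86400 = 35.77 m/day.
Hydraulic gradient i = (148.20 − 147.61) / 1020 = 0.59 / 1020 = 0.0005784.
Darcy flux q = K · i = 35.77 × 0.0005784 = 0.02069 m/day.
Seepage velocity v = q / n_e = 0.02069 / 0.14 = 0.1478 m/day.

0.148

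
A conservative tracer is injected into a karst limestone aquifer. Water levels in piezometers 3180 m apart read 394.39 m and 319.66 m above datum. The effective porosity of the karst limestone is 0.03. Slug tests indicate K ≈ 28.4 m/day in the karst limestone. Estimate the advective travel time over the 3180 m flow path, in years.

0.391

Hydraulic gradient i = (394.39 − 319.66) / 3180 = 74.73 / 3180 = 0.02350.
Darcy flux q = K · i = 28.40 × 0.02350 = 0.6674 m/day.
Seepage velocity v = q / n_e = 0.6674 / 0.03 = 22.25 m/day.
Travel time t = L / v = 3180 / 22.25 = 142.9 days = 0.3914 years.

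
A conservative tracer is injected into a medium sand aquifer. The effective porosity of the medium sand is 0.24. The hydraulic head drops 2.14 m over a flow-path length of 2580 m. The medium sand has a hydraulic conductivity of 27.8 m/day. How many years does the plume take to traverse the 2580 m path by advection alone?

Hydraulic gradient i = Δh / L = 2.14 / 2580 = 0.0008295.
Darcy flux q = K · i = 27.80 × 0.0008295 = 0.02306 m/day.
Seepage velocity v = q / n_e = 0.02306 / 0.24 = 0.09608 m/day.
Travel time t = L / v = 2580 / 0.09608 = 26853 days = 73.52 years.

73.5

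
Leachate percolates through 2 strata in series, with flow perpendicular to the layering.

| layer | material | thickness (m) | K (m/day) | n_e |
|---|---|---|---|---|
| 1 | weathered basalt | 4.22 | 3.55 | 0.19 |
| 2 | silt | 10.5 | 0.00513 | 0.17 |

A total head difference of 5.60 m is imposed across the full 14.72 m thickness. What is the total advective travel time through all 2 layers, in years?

With flow normal to the layers, continuity requires the same specific discharge q through every layer.
Σ(b_i/K_i) = 4.22/3.55 + 10.5/0.00513 = 2048 d.
q = Δh / Σ(b_i/K_i) = 5.60 / 2048 = 0.002734 m/day.
In each layer the seepage velocity is v_i = q/n_i, so the layer transit time is t_i = b_i·n_i / q:
  layer 1 (weathered basalt): t_1 = 4.22 × 0.19 / 0.002734 = 293.2 d
  layer 2 (silt): t_2 = 10.5 × 0.17 / 0.002734 = 652.8 d
Total t = Σ t_i = 946.0 days = 2.590 years.

2.59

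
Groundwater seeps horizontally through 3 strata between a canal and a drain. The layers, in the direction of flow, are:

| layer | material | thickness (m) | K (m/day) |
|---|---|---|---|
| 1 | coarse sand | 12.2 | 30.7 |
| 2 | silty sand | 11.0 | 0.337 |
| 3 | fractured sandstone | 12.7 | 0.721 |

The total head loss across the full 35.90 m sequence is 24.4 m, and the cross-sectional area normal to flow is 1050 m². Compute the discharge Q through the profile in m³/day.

506

Flow is perpendicular to layering, so the layers act in series and the equivalent K is the thickness-weighted harmonic mean.
Total thickness L = 12.2 + 11.0 + 12.7 = 35.90 m.
Σ(b_i/K_i) = 12.2/30.7 + 11.0/0.337 + 12.7/0.721 = 50.65 d.
K_eq = L / Σ(b_i/K_i) = 35.90 / 50.65 = 0.7087 m/day.
Q = K_eq · A · (Δh/L) = 0.7087 × 1050 × (24.4/35.90) = 505.8 m³/day.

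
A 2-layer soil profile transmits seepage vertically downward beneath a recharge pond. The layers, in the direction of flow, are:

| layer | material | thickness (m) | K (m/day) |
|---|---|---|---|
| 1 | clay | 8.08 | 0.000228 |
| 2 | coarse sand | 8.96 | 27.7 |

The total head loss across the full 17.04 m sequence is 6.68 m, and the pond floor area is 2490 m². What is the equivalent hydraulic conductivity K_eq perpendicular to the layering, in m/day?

0.000481

Flow is perpendicular to layering, so the layers act in series and the equivalent K is the thickness-weighted harmonic mean.
Total thickness L = 8.08 + 8.96 = 17.04 m.
Σ(b_i/K_i) = 8.08/0.000228 + 8.96/27.7 = 35439 d.
K_eq = L / Σ(b_i/K_i) = 17.04 / 35439 = 0.0004808 m/day.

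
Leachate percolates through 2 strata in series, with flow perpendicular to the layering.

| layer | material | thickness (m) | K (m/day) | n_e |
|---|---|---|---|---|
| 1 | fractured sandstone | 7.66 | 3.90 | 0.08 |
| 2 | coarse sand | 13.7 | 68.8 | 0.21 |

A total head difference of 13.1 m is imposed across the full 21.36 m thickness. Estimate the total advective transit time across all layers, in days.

With flow normal to the layers, continuity requires the same specific discharge q through every layer.
Σ(b_i/K_i) = 7.66/3.90 + 13.7/68.8 = 2.163 d.
q = Δh / Σ(b_i/K_i) = 13.1 / 2.163 = 6.056 m/day.
In each layer the seepage velocity is v_i = q/n_i, so the layer transit time is t_i = b_i·n_i / q:
  layer 1 (fractured sandstone): t_1 = 7.66 × 0.08 / 6.056 = 0.1012 d
  layer 2 (coarse sand): t_2 = 13.7 × 0.21 / 6.056 = 0.4751 d
Total t = Σ t_i = 0.5763 days.

0.576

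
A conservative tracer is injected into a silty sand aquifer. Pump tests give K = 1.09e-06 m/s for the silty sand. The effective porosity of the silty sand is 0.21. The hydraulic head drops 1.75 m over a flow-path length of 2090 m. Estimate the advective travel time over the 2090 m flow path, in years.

15200

Convert K: 1.09e-06 m/s × 86400 = 0.09418 m/day.
Hydraulic gradient i = Δh / L = 1.75 / 2090 = 0.0008373.
Darcy flux q = K · i = 0.09418 × 0.0008373 = 7.886e-05 m/day.
Seepage velocity v = q / n_e = 7.886e-05 / 0.21 = 0.0003755 m/day.
Travel time t = L / v = 2090 / 0.0003755 = 5.566e+06 days = 15239 years.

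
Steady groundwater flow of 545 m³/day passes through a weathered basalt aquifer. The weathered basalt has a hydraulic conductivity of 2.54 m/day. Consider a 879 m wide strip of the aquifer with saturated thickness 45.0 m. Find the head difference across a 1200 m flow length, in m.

6.51

Cross-sectional area A = 879 × 45.0 = 39555 m².
From Q = K·A·i, i = Q / (K·A) = 545 / (2.540 × 39555) = 0.005425.
Head loss Δh = i · L = 0.005425 × 1200 = 6.509 m.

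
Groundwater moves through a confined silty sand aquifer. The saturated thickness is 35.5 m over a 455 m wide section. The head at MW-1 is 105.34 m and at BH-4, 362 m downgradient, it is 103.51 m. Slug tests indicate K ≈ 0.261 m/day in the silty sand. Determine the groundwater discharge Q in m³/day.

21.3

Cross-sectional area A = 455 × 35.5 = 16152 m².
Hydraulic gradient i = (105.34 − 103.51) / 362 = 1.83 / 362 = 0.005055.
Darcy's law: Q = K · A · i = 0.2610 × 16152 × 0.005055 = 21.31 m³/day.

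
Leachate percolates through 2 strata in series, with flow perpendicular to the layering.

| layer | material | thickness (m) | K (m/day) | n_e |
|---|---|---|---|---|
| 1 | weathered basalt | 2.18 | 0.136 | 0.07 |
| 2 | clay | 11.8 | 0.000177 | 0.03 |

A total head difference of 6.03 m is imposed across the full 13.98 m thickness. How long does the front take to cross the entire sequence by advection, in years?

15.3

With flow normal to the layers, continuity requires the same specific discharge q through every layer.
Σ(b_i/K_i) = 2.18/0.136 + 11.8/0.000177 = 66683 d.
q = Δh / Σ(b_i/K_i) = 6.03 / 66683 = 9.043e-05 m/day.
In each layer the seepage velocity is v_i = q/n_i, so the layer transit time is t_i = b_i·n_i / q:
  layer 1 (weathered basalt): t_1 = 2.18 × 0.07 / 9.043e-05 = 1688 d
  layer 2 (clay): t_2 = 11.8 × 0.03 / 9.043e-05 = 3915 d
Total t = Σ t_i = 5602 days = 15.34 years.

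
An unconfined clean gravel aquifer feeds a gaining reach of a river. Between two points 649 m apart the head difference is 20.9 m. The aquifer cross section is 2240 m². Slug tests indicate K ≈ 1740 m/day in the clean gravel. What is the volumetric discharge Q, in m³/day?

126000

Hydraulic gradient i = Δh / L = 20.9 / 649 = 0.03220.
Darcy's law: Q = K · A · i = 1740 × 2240 × 0.03220 = 1.255e+05 m³/day.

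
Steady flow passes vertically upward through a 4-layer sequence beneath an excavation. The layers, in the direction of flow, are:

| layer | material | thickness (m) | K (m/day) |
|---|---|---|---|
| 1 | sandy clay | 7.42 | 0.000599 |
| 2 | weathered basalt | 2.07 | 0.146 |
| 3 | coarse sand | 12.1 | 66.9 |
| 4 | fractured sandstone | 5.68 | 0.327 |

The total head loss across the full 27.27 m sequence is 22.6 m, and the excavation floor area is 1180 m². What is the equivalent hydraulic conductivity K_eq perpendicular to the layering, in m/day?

0.00220

Flow is perpendicular to layering, so the layers act in series and the equivalent K is the thickness-weighted harmonic mean.
Total thickness L = 7.42 + 2.07 + 12.1 + 5.68 = 27.27 m.
Σ(b_i/K_i) = 7.42/0.000599 + 2.07/0.146 + 12.1/66.9 + 5.68/0.327 = 12419 d.
K_eq = L / Σ(b_i/K_i) = 27.27 / 12419 = 0.002196 m/day.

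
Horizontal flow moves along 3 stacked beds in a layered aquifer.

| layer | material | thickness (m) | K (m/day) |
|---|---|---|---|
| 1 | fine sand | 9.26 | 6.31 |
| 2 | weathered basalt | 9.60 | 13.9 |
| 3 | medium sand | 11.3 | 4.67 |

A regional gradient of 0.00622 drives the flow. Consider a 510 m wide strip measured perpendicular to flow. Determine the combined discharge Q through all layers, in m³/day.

776

Flow is parallel to layering, so each bed carries its own Darcy discharge and the transmissivities add.
Σ(K_i·b_i) = 6.31×9.26 + 13.9×9.60 + 4.67×11.3 = 244.6 m²/day.
Hydraulic gradient i = 0.00622.
Q = Σ(K_i·b_i) · W · i = 244.6 × 510 × 0.006220 = 776.1 m³/day.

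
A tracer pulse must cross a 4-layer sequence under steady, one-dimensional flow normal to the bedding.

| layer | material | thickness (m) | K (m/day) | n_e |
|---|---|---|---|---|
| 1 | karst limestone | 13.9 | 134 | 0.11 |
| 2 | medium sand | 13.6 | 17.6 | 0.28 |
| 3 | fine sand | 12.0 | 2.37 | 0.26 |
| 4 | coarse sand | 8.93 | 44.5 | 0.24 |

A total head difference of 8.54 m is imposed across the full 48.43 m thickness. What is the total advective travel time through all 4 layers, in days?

With flow normal to the layers, continuity requires the same specific discharge q through every layer.
Σ(b_i/K_i) = 13.9/134 + 13.6/17.6 + 12.0/2.37 + 8.93/44.5 = 6.140 d.
q = Δh / Σ(b_i/K_i) = 8.54 / 6.140 = 1.391 m/day.
In each layer the seepage velocity is v_i = q/n_i, so the layer transit time is t_i = b_i·n_i / q:
  layer 1 (karst limestone): t_1 = 13.9 × 0.11 / 1.391 = 1.099 d
  layer 2 (medium sand): t_2 = 13.6 × 0.28 / 1.391 = 2.738 d
  layer 3 (fine sand): t_3 = 12.0 × 0.26 / 1.391 = 2.243 d
  layer 4 (coarse sand): t_4 = 8.93 × 0.24 / 1.391 = 1.541 d
Total t = Σ t_i = 7.622 days.

7.62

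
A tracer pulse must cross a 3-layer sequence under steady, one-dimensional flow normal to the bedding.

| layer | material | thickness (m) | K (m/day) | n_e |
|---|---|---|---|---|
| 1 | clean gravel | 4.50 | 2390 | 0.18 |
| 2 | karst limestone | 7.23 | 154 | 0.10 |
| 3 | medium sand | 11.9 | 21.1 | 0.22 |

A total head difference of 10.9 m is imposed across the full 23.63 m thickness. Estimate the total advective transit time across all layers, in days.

0.233

With flow normal to the layers, continuity requires the same specific discharge q through every layer.
Σ(b_i/K_i) = 4.50/2390 + 7.23/154 + 11.9/21.1 = 0.6128 d.
q = Δh / Σ(b_i/K_i) = 10.9 / 0.6128 = 17.79 m/day.
In each layer the seepage velocity is v_i = q/n_i, so the layer transit time is t_i = b_i·n_i / q:
  layer 1 (clean gravel): t_1 = 4.50 × 0.18 / 17.79 = 0.04554 d
  layer 2 (karst limestone): t_2 = 7.23 × 0.10 / 17.79 = 0.04065 d
  layer 3 (medium sand): t_3 = 11.9 × 0.22 / 17.79 = 0.1472 d
Total t = Σ t_i = 0.2334 days.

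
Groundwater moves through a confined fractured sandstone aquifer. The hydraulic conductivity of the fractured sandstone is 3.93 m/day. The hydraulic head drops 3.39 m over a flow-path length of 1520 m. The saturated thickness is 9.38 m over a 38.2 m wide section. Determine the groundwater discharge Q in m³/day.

3.14

Cross-sectional area A = 38.2 × 9.38 = 358.3 m².
Hydraulic gradient i = Δh / L = 3.39 / 1520 = 0.002230.
Darcy's law: Q = K · A · i = 3.930 × 358.3 × 0.002230 = 3.141 m³/day.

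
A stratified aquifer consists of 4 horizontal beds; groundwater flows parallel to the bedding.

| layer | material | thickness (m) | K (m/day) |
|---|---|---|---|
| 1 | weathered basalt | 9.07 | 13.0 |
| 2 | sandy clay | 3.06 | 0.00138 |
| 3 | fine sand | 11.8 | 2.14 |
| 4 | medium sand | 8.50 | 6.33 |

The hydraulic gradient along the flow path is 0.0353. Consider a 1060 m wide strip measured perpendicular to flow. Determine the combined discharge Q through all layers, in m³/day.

Flow is parallel to layering, so each bed carries its own Darcy discharge and the transmissivities add.
Σ(K_i·b_i) = 13.0×9.07 + 0.00138×3.06 + 2.14×11.8 + 6.33×8.50 = 197.0 m²/day.
Hydraulic gradient i = 0.0353.
Q = Σ(K_i·b_i) · W · i = 197.0 × 1060 × 0.03530 = 7370 m³/day.

7370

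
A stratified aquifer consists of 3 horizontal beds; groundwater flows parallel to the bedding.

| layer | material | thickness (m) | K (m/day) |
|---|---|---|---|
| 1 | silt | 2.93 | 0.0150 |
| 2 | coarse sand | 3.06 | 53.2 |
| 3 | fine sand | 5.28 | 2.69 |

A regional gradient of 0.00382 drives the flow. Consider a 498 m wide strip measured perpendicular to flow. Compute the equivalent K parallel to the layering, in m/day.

15.7

Flow is parallel to layering, so each bed carries its own Darcy discharge and the transmissivities add.
Σ(K_i·b_i) = 0.0150×2.93 + 53.2×3.06 + 2.69×5.28 = 177.0 m²/day.
Total thickness b = 11.27 m, so K_eq = Σ(K_i·b_i)/b = 15.71 m/day.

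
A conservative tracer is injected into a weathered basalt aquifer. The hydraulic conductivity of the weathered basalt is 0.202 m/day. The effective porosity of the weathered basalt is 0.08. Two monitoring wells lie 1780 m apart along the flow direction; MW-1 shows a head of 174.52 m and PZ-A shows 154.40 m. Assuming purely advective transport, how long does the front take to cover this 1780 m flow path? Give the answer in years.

171

Hydraulic gradient i = (174.52 − 154.40) / 1780 = 20.12 / 1780 = 0.01130.
Darcy flux q = K · i = 0.2020 × 0.01130 = 0.002283 m/day.
Seepage velocity v = q / n_e = 0.002283 / 0.08 = 0.02854 m/day.
Travel time t = L / v = 1780 / 0.02854 = 62366 days = 170.7 years.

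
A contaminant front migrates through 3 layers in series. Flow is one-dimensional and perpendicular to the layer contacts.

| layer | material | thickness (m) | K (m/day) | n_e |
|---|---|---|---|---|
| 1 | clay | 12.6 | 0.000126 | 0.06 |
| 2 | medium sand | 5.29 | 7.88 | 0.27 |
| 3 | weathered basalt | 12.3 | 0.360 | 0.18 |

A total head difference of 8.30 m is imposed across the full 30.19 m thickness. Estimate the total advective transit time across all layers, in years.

145

With flow normal to the layers, continuity requires the same specific discharge q through every layer.
Σ(b_i/K_i) = 12.6/0.000126 + 5.29/7.88 + 12.3/0.360 = 1.000e+05 d.
q = Δh / Σ(b_i/K_i) = 8.30 / 1.000e+05 = 8.297e-05 m/day.
In each layer the seepage velocity is v_i = q/n_i, so the layer transit time is t_i = b_i·n_i / q:
  layer 1 (clay): t_1 = 12.6 × 0.06 / 8.297e-05 = 9112 d
  layer 2 (medium sand): t_2 = 5.29 × 0.27 / 8.297e-05 = 17214 d
  layer 3 (weathered basalt): t_3 = 12.3 × 0.18 / 8.297e-05 = 26684 d
Total t = Σ t_i = 53010 days = 145.1 years.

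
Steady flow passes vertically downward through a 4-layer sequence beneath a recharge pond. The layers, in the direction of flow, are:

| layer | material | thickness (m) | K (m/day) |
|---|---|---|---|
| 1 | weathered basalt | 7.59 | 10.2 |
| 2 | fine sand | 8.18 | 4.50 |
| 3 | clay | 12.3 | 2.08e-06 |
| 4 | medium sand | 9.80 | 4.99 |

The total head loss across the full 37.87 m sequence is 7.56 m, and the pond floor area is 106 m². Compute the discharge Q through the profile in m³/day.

0.000136

Flow is perpendicular to layering, so the layers act in series and the equivalent K is the thickness-weighted harmonic mean.
Total thickness L = 7.59 + 8.18 + 12.3 + 9.80 = 37.87 m.
Σ(b_i/K_i) = 7.59/10.2 + 8.18/4.50 + 12.3/2.08e-06 + 9.80/4.99 = 5.913e+06 d.
K_eq = L / Σ(b_i/K_i) = 37.87 / 5.913e+06 = 6.404e-06 m/day.
Q = K_eq · A · (Δh/L) = 6.404e-06 × 106 × (7.56/37.87) = 0.0001355 m³/day.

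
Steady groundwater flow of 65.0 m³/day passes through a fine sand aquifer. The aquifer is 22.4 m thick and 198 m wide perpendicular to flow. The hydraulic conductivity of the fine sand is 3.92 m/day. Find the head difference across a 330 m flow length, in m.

Cross-sectional area A = 198 × 22.4 = 4435 m².
From Q = K·A·i, i = Q / (K·A) = 65.0 / (3.920 × 4435) = 0.003739.
Head loss Δh = i · L = 0.003739 × 330 = 1.234 m.

1.23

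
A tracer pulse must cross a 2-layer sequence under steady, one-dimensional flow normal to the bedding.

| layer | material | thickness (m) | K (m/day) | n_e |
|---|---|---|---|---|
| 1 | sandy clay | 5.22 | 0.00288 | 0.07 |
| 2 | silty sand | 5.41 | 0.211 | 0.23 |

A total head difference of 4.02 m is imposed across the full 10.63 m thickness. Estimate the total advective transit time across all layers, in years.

With flow normal to the layers, continuity requires the same specific discharge q through every layer.
Σ(b_i/K_i) = 5.22/0.00288 + 5.41/0.211 = 1838 d.
q = Δh / Σ(b_i/K_i) = 4.02 / 1838 = 0.002187 m/day.
In each layer the seepage velocity is v_i = q/n_i, so the layer transit time is t_i = b_i·n_i / q:
  layer 1 (sandy clay): t_1 = 5.22 × 0.07 / 0.002187 = 167.1 d
  layer 2 (silty sand): t_2 = 5.41 × 0.23 / 0.002187 = 569.0 d
Total t = Σ t_i = 736.0 days = 2.015 years.

2.02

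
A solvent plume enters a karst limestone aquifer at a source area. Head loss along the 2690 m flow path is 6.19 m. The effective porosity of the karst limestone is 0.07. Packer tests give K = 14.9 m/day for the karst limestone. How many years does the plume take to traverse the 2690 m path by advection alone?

15.0

Hydraulic gradient i = Δh / L = 6.19 / 2690 = 0.002301.
Darcy flux q = K · i = 14.90 × 0.002301 = 0.03429 m/day.
Seepage velocity v = q / n_e = 0.03429 / 0.07 = 0.4898 m/day.
Travel time t = L / v = 2690 / 0.4898 = 5492 days = 15.04 years.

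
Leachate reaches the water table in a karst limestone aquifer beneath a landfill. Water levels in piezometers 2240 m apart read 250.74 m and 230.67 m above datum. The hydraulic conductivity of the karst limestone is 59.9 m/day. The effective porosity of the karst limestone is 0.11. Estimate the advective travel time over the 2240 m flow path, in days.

459

Hydraulic gradient i = (250.74 − 230.67) / 2240 = 20.07 / 2240 = 0.008960.
Darcy flux q = K · i = 59.90 × 0.008960 = 0.5367 m/day.
Seepage velocity v = q / n_e = 0.5367 / 0.11 = 4.879 m/day.
Travel time t = L / v = 2240 / 4.879 = 459.1 days.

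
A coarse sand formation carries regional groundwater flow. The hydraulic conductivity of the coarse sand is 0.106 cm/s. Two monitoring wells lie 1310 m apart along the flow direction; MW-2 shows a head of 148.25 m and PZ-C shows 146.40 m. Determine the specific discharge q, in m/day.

0.129

Convert K: 0.106 cm/s × 864 = 91.58 m/day.
Hydraulic gradient i = (148.25 − 146.40) / 1310 = 1.85 / 1310 = 0.001412.
Specific discharge q = K · i = 91.58 × 0.001412 = 0.1293 m/day.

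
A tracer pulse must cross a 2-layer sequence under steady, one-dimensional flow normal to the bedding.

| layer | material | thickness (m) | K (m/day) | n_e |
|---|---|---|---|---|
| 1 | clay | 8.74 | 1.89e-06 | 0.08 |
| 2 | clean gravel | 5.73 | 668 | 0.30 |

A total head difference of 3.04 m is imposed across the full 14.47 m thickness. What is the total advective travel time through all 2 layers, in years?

10100

With flow normal to the layers, continuity requires the same specific discharge q through every layer.
Σ(b_i/K_i) = 8.74/1.89e-06 + 5.73/668 = 4.624e+06 d.
q = Δh / Σ(b_i/K_i) = 3.04 / 4.624e+06 = 6.574e-07 m/day.
In each layer the seepage velocity is v_i = q/n_i, so the layer transit time is t_i = b_i·n_i / q:
  layer 1 (clay): t_1 = 8.74 × 0.08 / 6.574e-07 = 1.064e+06 d
  layer 2 (clean gravel): t_2 = 5.73 × 0.30 / 6.574e-07 = 2.615e+06 d
Total t = Σ t_i = 3.678e+06 days = 10071 years.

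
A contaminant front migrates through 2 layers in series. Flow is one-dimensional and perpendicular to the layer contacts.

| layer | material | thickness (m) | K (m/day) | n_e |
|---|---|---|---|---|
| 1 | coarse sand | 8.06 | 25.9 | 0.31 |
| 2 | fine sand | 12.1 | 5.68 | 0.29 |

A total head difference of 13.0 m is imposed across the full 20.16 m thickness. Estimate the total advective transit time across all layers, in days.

1.13

With flow normal to the layers, continuity requires the same specific discharge q through every layer.
Σ(b_i/K_i) = 8.06/25.9 + 12.1/5.68 = 2.441 d.
q = Δh / Σ(b_i/K_i) = 13.0 / 2.441 = 5.325 m/day.
In each layer the seepage velocity is v_i = q/n_i, so the layer transit time is t_i = b_i·n_i / q:
  layer 1 (coarse sand): t_1 = 8.06 × 0.31 / 5.325 = 0.4693 d
  layer 2 (fine sand): t_2 = 12.1 × 0.29 / 5.325 = 0.6590 d
Total t = Σ t_i = 1.128 days.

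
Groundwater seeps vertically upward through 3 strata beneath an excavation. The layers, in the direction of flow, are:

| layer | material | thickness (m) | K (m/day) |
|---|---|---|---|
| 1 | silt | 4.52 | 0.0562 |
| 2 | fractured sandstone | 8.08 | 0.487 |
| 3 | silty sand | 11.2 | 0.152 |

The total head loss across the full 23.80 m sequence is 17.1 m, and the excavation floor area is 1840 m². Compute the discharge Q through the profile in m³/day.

Flow is perpendicular to layering, so the layers act in series and the equivalent K is the thickness-weighted harmonic mean.
Total thickness L = 4.52 + 8.08 + 11.2 = 23.80 m.
Σ(b_i/K_i) = 4.52/0.0562 + 8.08/0.487 + 11.2/0.152 = 170.7 d.
K_eq = L / Σ(b_i/K_i) = 23.80 / 170.7 = 0.1394 m/day.
Q = K_eq · A · (Δh/L) = 0.1394 × 1840 × (17.1/23.80) = 184.3 m³/day.

184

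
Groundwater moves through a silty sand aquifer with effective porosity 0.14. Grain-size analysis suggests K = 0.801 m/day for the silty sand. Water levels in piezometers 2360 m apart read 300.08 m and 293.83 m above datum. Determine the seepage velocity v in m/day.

Hydraulic gradient i = (300.08 − 293.83) / 2360 = 6.25 / 2360 = 0.002648.
Darcy flux q = K · i = 0.8010 × 0.002648 = 0.002121 m/day.
Seepage velocity v = q / n_e = 0.002121 / 0.14 = 0.01515 m/day.

0.0152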